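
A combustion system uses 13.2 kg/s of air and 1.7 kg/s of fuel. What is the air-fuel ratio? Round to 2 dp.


AFR = m_air / m_fuel
AFR = 13.2 / 1.7 = 7.76


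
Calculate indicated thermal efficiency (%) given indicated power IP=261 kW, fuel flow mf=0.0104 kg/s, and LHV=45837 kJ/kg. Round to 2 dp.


eta_ith = (IP / (mf * LHV)) * 100
Denominator = 0.0104 * 45837 = 476.7048 kW
eta_ith = (261 / 476.7048) * 100 = 54.75%


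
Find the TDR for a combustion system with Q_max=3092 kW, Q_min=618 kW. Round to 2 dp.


TDR = Q_max / Q_min
TDR = 3092 / 618 = 5.00


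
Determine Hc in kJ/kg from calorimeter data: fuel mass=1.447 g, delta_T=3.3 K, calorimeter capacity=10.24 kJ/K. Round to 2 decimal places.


Hc = C_cal * delta_T / m_fuel
Q_released = 10.24 * 3.3 = 33.7920 kJ
m_fuel = 1.447 g = 1.447/1000 kg = 0.001447 kg
Hc = 33.7920 / 0.001447 = 23353.14 kJ/kg


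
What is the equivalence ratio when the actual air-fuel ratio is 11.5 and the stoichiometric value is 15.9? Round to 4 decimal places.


phi = AFR_stoich / AFR_actual
phi = 15.9 / 11.5 = 1.3826


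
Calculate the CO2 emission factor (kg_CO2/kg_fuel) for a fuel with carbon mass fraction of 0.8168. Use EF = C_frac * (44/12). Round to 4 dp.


EF = C_frac * (M_CO2 / M_C)
EF = 0.8168 * (44/12)
EF = 0.8168 * 3.666667 = 2.9949 kg_CO2/kg_fuel


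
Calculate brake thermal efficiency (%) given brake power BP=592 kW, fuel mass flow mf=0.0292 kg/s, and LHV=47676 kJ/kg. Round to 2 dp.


eta_BTE = (BP / (mf * LHV)) * 100
Denominator = 0.0292 * 47676 = 1392.1392 kW
eta_BTE = (592 / 1392.1392) * 100 = 42.52%


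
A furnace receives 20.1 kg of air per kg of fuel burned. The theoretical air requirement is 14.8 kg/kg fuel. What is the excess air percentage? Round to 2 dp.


Excess air = actual - stoichiometric = 20.1 - 14.8 = 5.30 kg/kg fuel
Excess air % = (excess / stoich) * 100 = (5.30 / 14.8) * 100 = 35.81%


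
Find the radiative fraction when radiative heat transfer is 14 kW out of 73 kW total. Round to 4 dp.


f_rad = Q_rad / Q_total
f_rad = 14 / 73 = 0.1918


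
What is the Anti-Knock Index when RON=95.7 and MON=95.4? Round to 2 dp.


AKI = (RON + MON) / 2
AKI = (95.7 + 95.4) / 2
AKI = 191.1 / 2 = 95.55


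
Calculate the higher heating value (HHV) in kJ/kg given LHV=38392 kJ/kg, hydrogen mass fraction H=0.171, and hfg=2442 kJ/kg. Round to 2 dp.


HHV = LHV + hfg * 9 * H
Water addition = 2442 * 9 * 0.171 = 3758.238 kJ/kg
HHV = 38392 + 3758.238 = 42150.24 kJ/kg


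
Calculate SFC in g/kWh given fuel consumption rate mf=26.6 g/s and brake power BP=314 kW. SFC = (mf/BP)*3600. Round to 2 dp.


SFC = (mf / BP) * 3600
Rate = 26.6 / 314 = 0.084713 g/(s*kW)
SFC = 0.084713 * 3600 = 304.97 g/kWh


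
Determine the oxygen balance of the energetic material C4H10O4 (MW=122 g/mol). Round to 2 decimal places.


OB = -1600 * (2C + H/2 - O) / MW
Inner = 2*4 + 10/2 - 4 = 9.00
OB = -1600 * 9.00 / 122 = -118.03%


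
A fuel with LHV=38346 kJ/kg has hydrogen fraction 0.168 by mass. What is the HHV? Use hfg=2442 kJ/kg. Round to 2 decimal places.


HHV = LHV + hfg * 9 * H
Water addition = 2442 * 9 * 0.168 = 3692.304 kJ/kg
HHV = 38346 + 3692.304 = 42038.30 kJ/kg


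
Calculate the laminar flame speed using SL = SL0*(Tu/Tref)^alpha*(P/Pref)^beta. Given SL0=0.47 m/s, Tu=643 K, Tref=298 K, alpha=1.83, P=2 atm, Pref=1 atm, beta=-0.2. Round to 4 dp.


SL = SL0 * (Tu/Tref)^alpha * (P/Pref)^beta
T ratio = 643/298 = 2.15771812
(T ratio)^alpha = 2.15771812^1.83 = 4.085172
(P/Pref)^beta = 2^(-0.2) = 0.870551
SL = 0.47 * 4.085172 * 0.870551 = 1.6715 m/s


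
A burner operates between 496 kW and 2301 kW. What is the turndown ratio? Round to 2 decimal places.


TDR = Q_max / Q_min
TDR = 2301 / 496 = 4.64


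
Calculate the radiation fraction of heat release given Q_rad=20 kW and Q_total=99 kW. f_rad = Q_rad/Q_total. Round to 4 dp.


f_rad = Q_rad / Q_total
f_rad = 20 / 99 = 0.2020


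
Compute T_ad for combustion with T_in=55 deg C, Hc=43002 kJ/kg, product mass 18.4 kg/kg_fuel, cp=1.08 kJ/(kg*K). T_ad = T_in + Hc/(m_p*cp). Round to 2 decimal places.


T_ad = T_in + Hc / (m_p * cp)
Denominator = 18.4 * 1.08 = 19.8720
Temperature rise = 43002 / 19.8720 = 2163.95 K
T_ad = 55 + 2163.95 = 2218.95 deg C


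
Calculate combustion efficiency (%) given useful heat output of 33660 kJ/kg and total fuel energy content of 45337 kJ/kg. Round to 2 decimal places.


Efficiency = (Q_useful / Q_fuel) * 100
Efficiency = (33660 / 45337) * 100
Efficiency = 0.7424 * 100 = 74.24%


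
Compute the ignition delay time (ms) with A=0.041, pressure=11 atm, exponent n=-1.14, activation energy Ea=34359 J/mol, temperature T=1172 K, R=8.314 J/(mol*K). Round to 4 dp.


tau = A * P^n * exp(Ea/(R*T))
P^n = 11^(-1.14) = 0.06498488
Ea/(R*T) = 34359/(8.314*1172) = 3.526167
exp(Ea/(R*T)) = 33.993423
tau = 0.041 * 0.06498488 * 33.993423 = 0.0906 ms


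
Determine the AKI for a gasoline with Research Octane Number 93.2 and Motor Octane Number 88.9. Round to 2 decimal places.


AKI = (RON + MON) / 2
AKI = (93.2 + 88.9) / 2
AKI = 182.1 / 2 = 91.05


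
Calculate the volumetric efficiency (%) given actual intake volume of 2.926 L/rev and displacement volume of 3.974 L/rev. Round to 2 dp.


eta_v = (V_actual / V_disp) * 100
Ratio = 2.926 / 3.974 = 0.7363
eta_v = 0.7363 * 100 = 73.63%


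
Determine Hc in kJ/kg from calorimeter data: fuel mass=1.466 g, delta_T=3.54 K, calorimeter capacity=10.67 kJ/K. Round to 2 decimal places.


Hc = C_cal * delta_T / m_fuel
Q_released = 10.67 * 3.54 = 37.7718 kJ
m_fuel = 1.466 g = 1.466/1000 kg = 0.001466 kg
Hc = 37.7718 / 0.001466 = 25765.21 kJ/kg


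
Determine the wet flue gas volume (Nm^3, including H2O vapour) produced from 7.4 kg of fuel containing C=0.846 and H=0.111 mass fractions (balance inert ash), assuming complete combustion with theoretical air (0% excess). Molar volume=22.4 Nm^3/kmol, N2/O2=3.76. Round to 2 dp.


Per kg fuel: CO2 = (C/12 kmol)*22.4 = (0.846/12)*22.4 = 1.57920 Nm^3
Per kg fuel: H2O = (H/2 kmol)*22.4 = (0.111/2)*22.4 = 1.24320 Nm^3
O2 needed per kg fuel = C/12 + H/4 = 0.846/12 + 0.111/4 = 0.09825000 kmol
Per kg fuel: N2 = O2*3.76*22.4 = 0.09825000*3.76*22.4 = 8.27501 Nm^3
Total per kg = 1.57920 + 1.24320 + 8.27501 = 11.09741 Nm^3
Total = 11.09741 * 7.4 = 82.12 Nm^3


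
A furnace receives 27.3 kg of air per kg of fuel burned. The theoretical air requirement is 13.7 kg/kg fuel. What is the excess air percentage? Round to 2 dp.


Excess air = actual - stoichiometric = 27.3 - 13.7 = 13.60 kg/kg fuel
Excess air % = (excess / stoich) * 100 = (13.60 / 13.7) * 100 = 99.27%


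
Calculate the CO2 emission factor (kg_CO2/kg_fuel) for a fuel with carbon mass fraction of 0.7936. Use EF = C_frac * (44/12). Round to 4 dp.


EF = C_frac * (M_CO2 / M_C)
EF = 0.7936 * (44/12)
EF = 0.7936 * 3.666667 = 2.9099 kg_CO2/kg_fuel


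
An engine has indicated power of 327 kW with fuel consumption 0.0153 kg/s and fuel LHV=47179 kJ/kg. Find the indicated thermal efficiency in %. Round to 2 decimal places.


eta_ith = (IP / (mf * LHV)) * 100
Denominator = 0.0153 * 47179 = 721.8387 kW
eta_ith = (327 / 721.8387) * 100 = 45.30%


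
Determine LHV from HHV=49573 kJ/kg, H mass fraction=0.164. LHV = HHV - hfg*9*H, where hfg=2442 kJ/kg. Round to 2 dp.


LHV = HHV - hfg * 9 * H
Water correction = 2442 * 9 * 0.164 = 3604.392 kJ/kg
LHV = 49573 - 3604.392 = 45968.61 kJ/kg


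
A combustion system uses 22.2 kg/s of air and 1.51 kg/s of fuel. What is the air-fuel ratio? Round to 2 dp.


AFR = m_air / m_fuel
AFR = 22.2 / 1.51 = 14.70


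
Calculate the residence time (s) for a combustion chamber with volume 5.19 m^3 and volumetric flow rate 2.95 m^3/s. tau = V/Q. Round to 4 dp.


tau = V / Q_flow
tau = 5.19 / 2.95 = 1.7593 s


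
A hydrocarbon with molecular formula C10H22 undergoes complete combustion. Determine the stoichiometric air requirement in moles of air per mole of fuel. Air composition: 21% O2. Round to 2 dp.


Balanced combustion: C10H22 + 15.5 O2 -> 10 CO2 + 11 H2O
O2 needed = C + H/4 = 10 + 22/4 = 15.50 moles
Air moles = O2 / 0.21 = 15.50 / 0.21 = 73.81 moles air


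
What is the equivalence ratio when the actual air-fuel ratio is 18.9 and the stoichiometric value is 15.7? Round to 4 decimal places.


phi = AFR_stoich / AFR_actual
phi = 15.7 / 18.9 = 0.8307


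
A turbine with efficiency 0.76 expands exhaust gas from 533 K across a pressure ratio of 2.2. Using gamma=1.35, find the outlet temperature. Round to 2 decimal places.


T_out = T_in * (1 - eta * (1 - PR^(-(gamma-1)/gamma)))
Exponent = -(1.35-1)/1.35 = -0.25925926
PR^exp = 2.2^(-0.25925926) = 0.81512413
Factor = 1 - 0.76*(1 - 0.81512413) = 0.85949434
T_out = 533 * 0.85949434 = 458.11 K


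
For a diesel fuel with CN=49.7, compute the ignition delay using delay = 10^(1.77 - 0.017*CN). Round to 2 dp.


delay = 10^(1.77 - 0.017*CN)
Exponent = 1.77 - 0.017*49.7 = 0.9251
delay = 10^0.9251 = 8.42 ms


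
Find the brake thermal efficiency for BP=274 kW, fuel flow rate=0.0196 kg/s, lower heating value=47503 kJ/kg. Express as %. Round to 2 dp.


eta_BTE = (BP / (mf * LHV)) * 100
Denominator = 0.0196 * 47503 = 931.0588 kW
eta_BTE = (274 / 931.0588) * 100 = 29.43%


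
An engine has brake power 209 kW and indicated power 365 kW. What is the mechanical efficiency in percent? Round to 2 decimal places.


eta_mech = (BP / IP) * 100
Ratio = 209 / 365 = 0.5726
eta_mech = 0.5726 * 100 = 57.26%


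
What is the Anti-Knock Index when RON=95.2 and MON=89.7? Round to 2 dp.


AKI = (RON + MON) / 2
AKI = (95.2 + 89.7) / 2
AKI = 184.9 / 2 = 92.45


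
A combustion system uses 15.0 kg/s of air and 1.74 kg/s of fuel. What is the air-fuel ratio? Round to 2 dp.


AFR = m_air / m_fuel
AFR = 15.0 / 1.74 = 8.62


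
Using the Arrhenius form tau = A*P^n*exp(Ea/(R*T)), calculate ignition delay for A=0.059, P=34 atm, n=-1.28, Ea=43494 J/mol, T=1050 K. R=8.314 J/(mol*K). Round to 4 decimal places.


tau = A * P^n * exp(Ea/(R*T))
P^n = 34^(-1.28) = 0.01095739
Ea/(R*T) = 43494/(8.314*1050) = 4.982302
exp(Ea/(R*T)) = 145.809620
tau = 0.059 * 0.01095739 * 145.809620 = 0.0943 ms


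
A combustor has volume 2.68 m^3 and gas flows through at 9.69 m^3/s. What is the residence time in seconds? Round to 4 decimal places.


tau = V / Q_flow
tau = 2.68 / 9.69 = 0.2766 s


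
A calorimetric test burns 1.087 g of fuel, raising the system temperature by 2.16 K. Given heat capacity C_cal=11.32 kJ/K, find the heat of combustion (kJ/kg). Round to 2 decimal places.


Hc = C_cal * delta_T / m_fuel
Q_released = 11.32 * 2.16 = 24.4512 kJ
m_fuel = 1.087 g = 1.087/1000 kg = 0.001087 kg
Hc = 24.4512 / 0.001087 = 22494.20 kJ/kg


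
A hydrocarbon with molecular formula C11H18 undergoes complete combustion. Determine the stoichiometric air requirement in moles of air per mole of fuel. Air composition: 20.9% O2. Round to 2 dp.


Balanced combustion: C11H18 + 15.5 O2 -> 11 CO2 + 9 H2O
O2 needed = C + H/4 = 11 + 18/4 = 15.50 moles
Air moles = O2 / 0.209 = 15.50 / 0.209 = 74.16 moles air


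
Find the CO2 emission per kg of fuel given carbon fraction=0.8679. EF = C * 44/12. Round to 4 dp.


EF = C_frac * (M_CO2 / M_C)
EF = 0.8679 * (44/12)
EF = 0.8679 * 3.666667 = 3.1823 kg_CO2/kg_fuel


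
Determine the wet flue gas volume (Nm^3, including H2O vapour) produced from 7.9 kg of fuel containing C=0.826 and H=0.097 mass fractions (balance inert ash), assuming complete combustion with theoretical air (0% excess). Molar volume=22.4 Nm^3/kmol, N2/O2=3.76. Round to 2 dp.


Per kg fuel: CO2 = (C/12 kmol)*22.4 = (0.826/12)*22.4 = 1.54187 Nm^3
Per kg fuel: H2O = (H/2 kmol)*22.4 = (0.097/2)*22.4 = 1.08640 Nm^3
O2 needed per kg fuel = C/12 + H/4 = 0.826/12 + 0.097/4 = 0.09308333 kmol
Per kg fuel: N2 = O2*3.76*22.4 = 0.09308333*3.76*22.4 = 7.83985 Nm^3
Total per kg = 1.54187 + 1.08640 + 7.83985 = 10.46812 Nm^3
Total = 10.46812 * 7.9 = 82.70 Nm^3


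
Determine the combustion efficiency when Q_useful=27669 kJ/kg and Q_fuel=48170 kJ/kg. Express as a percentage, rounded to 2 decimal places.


Efficiency = (Q_useful / Q_fuel) * 100
Efficiency = (27669 / 48170) * 100
Efficiency = 0.5744 * 100 = 57.44%


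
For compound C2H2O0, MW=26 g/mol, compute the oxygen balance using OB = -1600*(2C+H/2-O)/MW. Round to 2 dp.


OB = -1600 * (2C + H/2 - O) / MW
Inner = 2*2 + 2/2 - 0 = 5.00
OB = -1600 * 5.00 / 26 = -307.69%


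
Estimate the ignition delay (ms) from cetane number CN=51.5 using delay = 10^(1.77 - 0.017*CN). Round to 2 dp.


delay = 10^(1.77 - 0.017*CN)
Exponent = 1.77 - 0.017*51.5 = 0.8945
delay = 10^0.8945 = 7.84 ms


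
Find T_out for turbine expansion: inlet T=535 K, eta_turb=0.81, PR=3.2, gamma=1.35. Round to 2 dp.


T_out = T_in * (1 - eta * (1 - PR^(-(gamma-1)/gamma)))
Exponent = -(1.35-1)/1.35 = -0.25925926
PR^exp = 3.2^(-0.25925926) = 0.73966521
Factor = 1 - 0.81*(1 - 0.73966521) = 0.78912882
T_out = 535 * 0.78912882 = 422.18 K


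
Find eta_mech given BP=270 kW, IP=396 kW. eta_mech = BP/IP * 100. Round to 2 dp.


eta_mech = (BP / IP) * 100
Ratio = 270 / 396 = 0.6818
eta_mech = 0.6818 * 100 = 68.18%


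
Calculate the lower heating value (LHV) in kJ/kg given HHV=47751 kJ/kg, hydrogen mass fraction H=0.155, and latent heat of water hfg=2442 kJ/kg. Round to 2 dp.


LHV = HHV - hfg * 9 * H
Water correction = 2442 * 9 * 0.155 = 3406.590 kJ/kg
LHV = 47751 - 3406.590 = 44344.41 kJ/kg


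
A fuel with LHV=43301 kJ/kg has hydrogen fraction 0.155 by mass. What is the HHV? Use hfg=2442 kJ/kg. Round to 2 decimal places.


HHV = LHV + hfg * 9 * H
Water addition = 2442 * 9 * 0.155 = 3406.590 kJ/kg
HHV = 43301 + 3406.590 = 46707.59 kJ/kg


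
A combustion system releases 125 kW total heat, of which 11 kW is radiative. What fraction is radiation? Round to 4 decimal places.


f_rad = Q_rad / Q_total
f_rad = 11 / 125 = 0.0880


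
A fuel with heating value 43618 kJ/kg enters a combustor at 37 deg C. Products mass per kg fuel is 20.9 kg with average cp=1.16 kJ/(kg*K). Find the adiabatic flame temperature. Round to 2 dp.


T_ad = T_in + Hc / (m_p * cp)
Denominator = 20.9 * 1.16 = 24.2440
Temperature rise = 43618 / 24.2440 = 1799.13 K
T_ad = 37 + 1799.13 = 1836.13 deg C


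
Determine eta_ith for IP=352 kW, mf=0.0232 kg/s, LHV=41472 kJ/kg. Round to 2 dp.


eta_ith = (IP / (mf * LHV)) * 100
Denominator = 0.0232 * 41472 = 962.1504 kW
eta_ith = (352 / 962.1504) * 100 = 36.58%


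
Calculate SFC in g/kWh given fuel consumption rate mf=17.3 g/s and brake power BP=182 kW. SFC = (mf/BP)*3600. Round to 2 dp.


SFC = (mf / BP) * 3600
Rate = 17.3 / 182 = 0.095055 g/(s*kW)
SFC = 0.095055 * 3600 = 342.20 g/kWh


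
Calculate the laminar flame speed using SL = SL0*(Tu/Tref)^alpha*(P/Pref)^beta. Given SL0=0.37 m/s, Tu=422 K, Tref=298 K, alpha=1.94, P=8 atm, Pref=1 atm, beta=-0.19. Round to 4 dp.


SL = SL0 * (Tu/Tref)^alpha * (P/Pref)^beta
T ratio = 422/298 = 1.41610738
(T ratio)^alpha = 1.41610738^1.94 = 1.963933
(P/Pref)^beta = 8^(-0.19) = 0.673617
SL = 0.37 * 1.963933 * 0.673617 = 0.4895 m/s


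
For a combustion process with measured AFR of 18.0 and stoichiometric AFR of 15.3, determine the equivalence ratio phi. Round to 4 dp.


phi = AFR_stoich / AFR_actual
phi = 15.3 / 18.0 = 0.8500


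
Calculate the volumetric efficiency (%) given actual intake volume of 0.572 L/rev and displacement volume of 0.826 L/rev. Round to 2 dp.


eta_v = (V_actual / V_disp) * 100
Ratio = 0.572 / 0.826 = 0.6925
eta_v = 0.6925 * 100 = 69.25%


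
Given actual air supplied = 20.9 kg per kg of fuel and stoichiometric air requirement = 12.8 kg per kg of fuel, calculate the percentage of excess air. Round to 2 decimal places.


Excess air = actual - stoichiometric = 20.9 - 12.8 = 8.10 kg/kg fuel
Excess air % = (excess / stoich) * 100 = (8.10 / 12.8) * 100 = 63.28%


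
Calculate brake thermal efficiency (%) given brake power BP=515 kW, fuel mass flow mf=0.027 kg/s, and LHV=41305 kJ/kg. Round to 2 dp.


eta_BTE = (BP / (mf * LHV)) * 100
Denominator = 0.027 * 41305 = 1115.2350 kW
eta_BTE = (515 / 1115.2350) * 100 = 46.18%


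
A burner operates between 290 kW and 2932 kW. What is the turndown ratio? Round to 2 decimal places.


TDR = Q_max / Q_min
TDR = 2932 / 290 = 10.11


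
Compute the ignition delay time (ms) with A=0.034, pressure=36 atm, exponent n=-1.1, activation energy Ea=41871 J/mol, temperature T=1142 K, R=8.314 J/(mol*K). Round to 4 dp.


tau = A * P^n * exp(Ea/(R*T))
P^n = 36^(-1.1) = 0.01941186
Ea/(R*T) = 41871/(8.314*1142) = 4.409986
exp(Ea/(R*T)) = 82.268310
tau = 0.034 * 0.01941186 * 82.268310 = 0.0543 ms


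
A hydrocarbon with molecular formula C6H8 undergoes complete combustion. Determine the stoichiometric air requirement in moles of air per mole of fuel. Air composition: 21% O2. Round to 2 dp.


Balanced combustion: C6H8 + 8 O2 -> 6 CO2 + 4 H2O
O2 needed = C + H/4 = 6 + 8/4 = 8.00 moles
Air moles = O2 / 0.21 = 8.00 / 0.21 = 38.10 moles air


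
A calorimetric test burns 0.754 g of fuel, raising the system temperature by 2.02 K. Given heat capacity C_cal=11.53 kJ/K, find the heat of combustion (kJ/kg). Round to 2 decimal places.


Hc = C_cal * delta_T / m_fuel
Q_released = 11.53 * 2.02 = 23.2906 kJ
m_fuel = 0.754 g = 0.754/1000 kg = 0.000754 kg
Hc = 23.2906 / 0.000754 = 30889.39 kJ/kg


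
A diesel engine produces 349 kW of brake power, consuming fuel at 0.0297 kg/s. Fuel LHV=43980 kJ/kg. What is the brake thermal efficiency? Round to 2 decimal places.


eta_BTE = (BP / (mf * LHV)) * 100
Denominator = 0.0297 * 43980 = 1306.2060 kW
eta_BTE = (349 / 1306.2060) * 100 = 26.72%


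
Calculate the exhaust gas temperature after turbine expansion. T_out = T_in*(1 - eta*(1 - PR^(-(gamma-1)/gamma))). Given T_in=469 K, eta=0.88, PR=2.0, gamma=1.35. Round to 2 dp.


T_out = T_in * (1 - eta * (1 - PR^(-(gamma-1)/gamma)))
Exponent = -(1.35-1)/1.35 = -0.25925926
PR^exp = 2.0^(-0.25925926) = 0.83551680
Factor = 1 - 0.88*(1 - 0.83551680) = 0.85525478
T_out = 469 * 0.85525478 = 401.11 K


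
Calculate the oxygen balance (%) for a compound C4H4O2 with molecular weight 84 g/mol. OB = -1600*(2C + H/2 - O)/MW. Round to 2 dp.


OB = -1600 * (2C + H/2 - O) / MW
Inner = 2*4 + 4/2 - 2 = 8.00
OB = -1600 * 8.00 / 84 = -152.38%


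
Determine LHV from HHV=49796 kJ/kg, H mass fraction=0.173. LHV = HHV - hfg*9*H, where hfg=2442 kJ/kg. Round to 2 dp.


LHV = HHV - hfg * 9 * H
Water correction = 2442 * 9 * 0.173 = 3802.194 kJ/kg
LHV = 49796 - 3802.194 = 45993.81 kJ/kg


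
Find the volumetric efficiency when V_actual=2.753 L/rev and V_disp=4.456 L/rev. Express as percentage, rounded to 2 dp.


eta_v = (V_actual / V_disp) * 100
Ratio = 2.753 / 4.456 = 0.6178
eta_v = 0.6178 * 100 = 61.78%


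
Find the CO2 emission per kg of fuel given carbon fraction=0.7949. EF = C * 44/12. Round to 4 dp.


EF = C_frac * (M_CO2 / M_C)
EF = 0.7949 * (44/12)
EF = 0.7949 * 3.666667 = 2.9146 kg_CO2/kg_fuel


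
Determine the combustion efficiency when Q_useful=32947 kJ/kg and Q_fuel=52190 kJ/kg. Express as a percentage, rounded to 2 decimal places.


Efficiency = (Q_useful / Q_fuel) * 100
Efficiency = (32947 / 52190) * 100
Efficiency = 0.6313 * 100 = 63.13%


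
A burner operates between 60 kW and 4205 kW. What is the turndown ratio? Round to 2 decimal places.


TDR = Q_max / Q_min
TDR = 4205 / 60 = 70.08


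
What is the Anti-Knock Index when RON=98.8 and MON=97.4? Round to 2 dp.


AKI = (RON + MON) / 2
AKI = (98.8 + 97.4) / 2
AKI = 196.2 / 2 = 98.10


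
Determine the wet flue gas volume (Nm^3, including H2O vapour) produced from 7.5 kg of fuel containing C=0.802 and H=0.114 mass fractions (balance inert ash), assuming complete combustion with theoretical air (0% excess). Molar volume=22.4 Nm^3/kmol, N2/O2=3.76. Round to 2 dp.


Per kg fuel: CO2 = (C/12 kmol)*22.4 = (0.802/12)*22.4 = 1.49707 Nm^3
Per kg fuel: H2O = (H/2 kmol)*22.4 = (0.114/2)*22.4 = 1.27680 Nm^3
O2 needed per kg fuel = C/12 + H/4 = 0.802/12 + 0.114/4 = 0.09533333 kmol
Per kg fuel: N2 = O2*3.76*22.4 = 0.09533333*3.76*22.4 = 8.02935 Nm^3
Total per kg = 1.49707 + 1.27680 + 8.02935 = 10.80322 Nm^3
Total = 10.80322 * 7.5 = 81.02 Nm^3


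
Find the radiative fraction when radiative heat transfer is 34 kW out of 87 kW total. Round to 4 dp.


f_rad = Q_rad / Q_total
f_rad = 34 / 87 = 0.3908


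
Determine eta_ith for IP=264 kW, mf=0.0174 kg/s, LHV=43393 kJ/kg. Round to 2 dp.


eta_ith = (IP / (mf * LHV)) * 100
Denominator = 0.0174 * 43393 = 755.0382 kW
eta_ith = (264 / 755.0382) * 100 = 34.97%


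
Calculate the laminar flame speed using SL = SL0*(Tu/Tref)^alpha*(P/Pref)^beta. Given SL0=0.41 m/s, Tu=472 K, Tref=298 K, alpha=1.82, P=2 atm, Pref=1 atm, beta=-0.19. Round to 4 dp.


SL = SL0 * (Tu/Tref)^alpha * (P/Pref)^beta
T ratio = 472/298 = 1.58389262
(T ratio)^alpha = 1.58389262^1.82 = 2.309409
(P/Pref)^beta = 2^(-0.19) = 0.876606
SL = 0.41 * 2.309409 * 0.876606 = 0.8300 m/s


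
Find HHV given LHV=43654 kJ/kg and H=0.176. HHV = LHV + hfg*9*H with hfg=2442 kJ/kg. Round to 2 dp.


HHV = LHV + hfg * 9 * H
Water addition = 2442 * 9 * 0.176 = 3868.128 kJ/kg
HHV = 43654 + 3868.128 = 47522.13 kJ/kg


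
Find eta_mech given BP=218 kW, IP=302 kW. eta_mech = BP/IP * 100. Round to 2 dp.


eta_mech = (BP / IP) * 100
Ratio = 218 / 302 = 0.7219
eta_mech = 0.7219 * 100 = 72.19%


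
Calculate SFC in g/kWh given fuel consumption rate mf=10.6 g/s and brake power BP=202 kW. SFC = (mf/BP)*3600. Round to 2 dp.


SFC = (mf / BP) * 3600
Rate = 10.6 / 202 = 0.052475 g/(s*kW)
SFC = 0.052475 * 3600 = 188.91 g/kWh


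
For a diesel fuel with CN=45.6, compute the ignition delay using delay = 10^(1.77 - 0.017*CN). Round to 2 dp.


delay = 10^(1.77 - 0.017*CN)
Exponent = 1.77 - 0.017*45.6 = 0.9948
delay = 10^0.9948 = 9.88 ms


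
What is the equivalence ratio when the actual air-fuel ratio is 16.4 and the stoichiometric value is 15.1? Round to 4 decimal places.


phi = AFR_stoich / AFR_actual
phi = 15.1 / 16.4 = 0.9207


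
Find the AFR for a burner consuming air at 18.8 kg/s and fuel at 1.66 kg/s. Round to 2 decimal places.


AFR = m_air / m_fuel
AFR = 18.8 / 1.66 = 11.33


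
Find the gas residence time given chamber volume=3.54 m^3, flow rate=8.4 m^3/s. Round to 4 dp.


tau = V / Q_flow
tau = 3.54 / 8.4 = 0.4214 s


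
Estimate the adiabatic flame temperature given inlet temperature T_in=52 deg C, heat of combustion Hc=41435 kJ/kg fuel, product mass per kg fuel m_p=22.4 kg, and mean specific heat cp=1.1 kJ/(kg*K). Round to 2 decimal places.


T_ad = T_in + Hc / (m_p * cp)
Denominator = 22.4 * 1.1 = 24.6400
Temperature rise = 41435 / 24.6400 = 1681.62 K
T_ad = 52 + 1681.62 = 1733.62 deg C


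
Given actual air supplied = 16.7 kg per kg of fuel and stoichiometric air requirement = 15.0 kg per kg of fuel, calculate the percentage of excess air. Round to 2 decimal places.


Excess air = actual - stoichiometric = 16.7 - 15.0 = 1.70 kg/kg fuel
Excess air % = (excess / stoich) * 100 = (1.70 / 15.0) * 100 = 11.33%


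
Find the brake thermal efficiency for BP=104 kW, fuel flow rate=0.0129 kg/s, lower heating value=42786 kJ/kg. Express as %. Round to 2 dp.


eta_BTE = (BP / (mf * LHV)) * 100
Denominator = 0.0129 * 42786 = 551.9394 kW
eta_BTE = (104 / 551.9394) * 100 = 18.84%


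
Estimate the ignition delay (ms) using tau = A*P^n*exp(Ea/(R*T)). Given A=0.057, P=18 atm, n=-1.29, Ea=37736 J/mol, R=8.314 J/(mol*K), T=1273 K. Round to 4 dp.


tau = A * P^n * exp(Ea/(R*T))
P^n = 18^(-1.29) = 0.02402694
Ea/(R*T) = 37736/(8.314*1273) = 3.565475
exp(Ea/(R*T)) = 35.356256
tau = 0.057 * 0.02402694 * 35.356256 = 0.0484 ms


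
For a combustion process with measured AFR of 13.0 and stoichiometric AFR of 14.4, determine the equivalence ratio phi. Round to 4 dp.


phi = AFR_stoich / AFR_actual
phi = 14.4 / 13.0 = 1.1077


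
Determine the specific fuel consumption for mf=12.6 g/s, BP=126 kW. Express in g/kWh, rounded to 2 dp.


SFC = (mf / BP) * 3600
Rate = 12.6 / 126 = 0.100000 g/(s*kW)
SFC = 0.100000 * 3600 = 360.00 g/kWh


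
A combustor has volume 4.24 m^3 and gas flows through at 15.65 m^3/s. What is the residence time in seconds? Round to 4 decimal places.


tau = V / Q_flow
tau = 4.24 / 15.65 = 0.2709 s


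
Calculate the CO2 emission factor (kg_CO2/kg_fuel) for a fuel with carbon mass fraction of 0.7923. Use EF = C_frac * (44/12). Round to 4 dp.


EF = C_frac * (M_CO2 / M_C)
EF = 0.7923 * (44/12)
EF = 0.7923 * 3.666667 = 2.9051 kg_CO2/kg_fuel


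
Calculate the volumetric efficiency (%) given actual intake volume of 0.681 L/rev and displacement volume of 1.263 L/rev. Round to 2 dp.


eta_v = (V_actual / V_disp) * 100
Ratio = 0.681 / 1.263 = 0.5392
eta_v = 0.5392 * 100 = 53.92%


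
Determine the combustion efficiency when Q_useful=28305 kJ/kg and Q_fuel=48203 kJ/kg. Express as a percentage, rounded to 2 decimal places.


Efficiency = (Q_useful / Q_fuel) * 100
Efficiency = (28305 / 48203) * 100
Efficiency = 0.5872 * 100 = 58.72%


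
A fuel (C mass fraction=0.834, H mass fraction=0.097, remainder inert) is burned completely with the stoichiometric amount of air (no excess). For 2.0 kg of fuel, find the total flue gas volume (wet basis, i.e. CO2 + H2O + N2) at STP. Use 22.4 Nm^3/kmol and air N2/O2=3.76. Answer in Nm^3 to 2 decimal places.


Per kg fuel: CO2 = (C/12 kmol)*22.4 = (0.834/12)*22.4 = 1.55680 Nm^3
Per kg fuel: H2O = (H/2 kmol)*22.4 = (0.097/2)*22.4 = 1.08640 Nm^3
O2 needed per kg fuel = C/12 + H/4 = 0.834/12 + 0.097/4 = 0.09375000 kmol
Per kg fuel: N2 = O2*3.76*22.4 = 0.09375000*3.76*22.4 = 7.89600 Nm^3
Total per kg = 1.55680 + 1.08640 + 7.89600 = 10.53920 Nm^3
Total = 10.53920 * 2.0 = 21.08 Nm^3


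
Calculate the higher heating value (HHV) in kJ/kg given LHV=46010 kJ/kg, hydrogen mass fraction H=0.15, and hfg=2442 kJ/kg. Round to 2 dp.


HHV = LHV + hfg * 9 * H
Water addition = 2442 * 9 * 0.15 = 3296.700 kJ/kg
HHV = 46010 + 3296.700 = 49306.70 kJ/kg


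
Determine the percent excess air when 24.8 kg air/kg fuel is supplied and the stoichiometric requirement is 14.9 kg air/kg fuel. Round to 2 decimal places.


Excess air = actual - stoichiometric = 24.8 - 14.9 = 9.90 kg/kg fuel
Excess air % = (excess / stoich) * 100 = (9.90 / 14.9) * 100 = 66.44%


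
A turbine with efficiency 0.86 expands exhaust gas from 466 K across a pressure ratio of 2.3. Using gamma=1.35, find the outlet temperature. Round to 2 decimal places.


T_out = T_in * (1 - eta * (1 - PR^(-(gamma-1)/gamma)))
Exponent = -(1.35-1)/1.35 = -0.25925926
PR^exp = 2.3^(-0.25925926) = 0.80578413
Factor = 1 - 0.86*(1 - 0.80578413) = 0.83297435
T_out = 466 * 0.83297435 = 388.17 K


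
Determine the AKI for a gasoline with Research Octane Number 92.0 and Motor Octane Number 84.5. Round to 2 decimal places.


AKI = (RON + MON) / 2
AKI = (92.0 + 84.5) / 2
AKI = 176.5 / 2 = 88.25


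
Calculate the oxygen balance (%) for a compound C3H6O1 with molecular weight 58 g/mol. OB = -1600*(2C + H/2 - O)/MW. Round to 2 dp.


OB = -1600 * (2C + H/2 - O) / MW
Inner = 2*3 + 6/2 - 1 = 8.00
OB = -1600 * 8.00 / 58 = -220.69%


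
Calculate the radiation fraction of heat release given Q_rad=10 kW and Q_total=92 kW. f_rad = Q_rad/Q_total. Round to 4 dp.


f_rad = Q_rad / Q_total
f_rad = 10 / 92 = 0.1087


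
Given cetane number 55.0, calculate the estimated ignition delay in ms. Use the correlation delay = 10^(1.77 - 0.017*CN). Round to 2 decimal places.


delay = 10^(1.77 - 0.017*CN)
Exponent = 1.77 - 0.017*55.0 = 0.8350
delay = 10^0.8350 = 6.84 ms


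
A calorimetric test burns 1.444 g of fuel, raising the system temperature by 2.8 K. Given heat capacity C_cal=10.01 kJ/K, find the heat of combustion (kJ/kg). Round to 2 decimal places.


Hc = C_cal * delta_T / m_fuel
Q_released = 10.01 * 2.8 = 28.0280 kJ
m_fuel = 1.444 g = 1.444/1000 kg = 0.001444 kg
Hc = 28.0280 / 0.001444 = 19409.97 kJ/kg


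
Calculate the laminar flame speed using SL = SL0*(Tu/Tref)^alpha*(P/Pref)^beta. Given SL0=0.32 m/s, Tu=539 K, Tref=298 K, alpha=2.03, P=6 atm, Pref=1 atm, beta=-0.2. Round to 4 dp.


SL = SL0 * (Tu/Tref)^alpha * (P/Pref)^beta
T ratio = 539/298 = 1.80872483
(T ratio)^alpha = 1.80872483^2.03 = 3.330168
(P/Pref)^beta = 6^(-0.2) = 0.698827
SL = 0.32 * 3.330168 * 0.698827 = 0.7447 m/s


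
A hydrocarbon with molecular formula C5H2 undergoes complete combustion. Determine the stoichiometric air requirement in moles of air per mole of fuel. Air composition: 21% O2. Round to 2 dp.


Balanced combustion: C5H2 + 5.5 O2 -> 5 CO2 + 1 H2O
O2 needed = C + H/4 = 5 + 2/4 = 5.50 moles
Air moles = O2 / 0.21 = 5.50 / 0.21 = 26.19 moles air


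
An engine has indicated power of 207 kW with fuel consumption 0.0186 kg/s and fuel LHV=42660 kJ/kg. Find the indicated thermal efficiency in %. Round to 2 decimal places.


eta_ith = (IP / (mf * LHV)) * 100
Denominator = 0.0186 * 42660 = 793.4760 kW
eta_ith = (207 / 793.4760) * 100 = 26.09%


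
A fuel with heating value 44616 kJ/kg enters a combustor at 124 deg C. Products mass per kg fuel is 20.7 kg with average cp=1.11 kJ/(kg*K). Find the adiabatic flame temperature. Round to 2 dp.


T_ad = T_in + Hc / (m_p * cp)
Denominator = 20.7 * 1.11 = 22.9770
Temperature rise = 44616 / 22.9770 = 1941.77 K
T_ad = 124 + 1941.77 = 2065.77 deg C


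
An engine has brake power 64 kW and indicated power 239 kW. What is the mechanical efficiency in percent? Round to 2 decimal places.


eta_mech = (BP / IP) * 100
Ratio = 64 / 239 = 0.2678
eta_mech = 0.2678 * 100 = 26.78%


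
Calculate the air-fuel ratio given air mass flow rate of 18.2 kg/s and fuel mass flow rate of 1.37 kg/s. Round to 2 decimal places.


AFR = m_air / m_fuel
AFR = 18.2 / 1.37 = 13.28


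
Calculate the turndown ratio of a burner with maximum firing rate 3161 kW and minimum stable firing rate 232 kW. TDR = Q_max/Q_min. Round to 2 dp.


TDR = Q_max / Q_min
TDR = 3161 / 232 = 13.63


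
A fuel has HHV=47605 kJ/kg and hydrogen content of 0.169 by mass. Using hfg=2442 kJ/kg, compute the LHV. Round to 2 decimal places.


LHV = HHV - hfg * 9 * H
Water correction = 2442 * 9 * 0.169 = 3714.282 kJ/kg
LHV = 47605 - 3714.282 = 43890.72 kJ/kg


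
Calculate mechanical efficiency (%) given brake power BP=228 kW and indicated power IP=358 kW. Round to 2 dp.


eta_mech = (BP / IP) * 100
Ratio = 228 / 358 = 0.6369
eta_mech = 0.6369 * 100 = 63.69%


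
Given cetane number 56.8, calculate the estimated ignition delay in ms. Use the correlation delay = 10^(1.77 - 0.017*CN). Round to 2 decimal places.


delay = 10^(1.77 - 0.017*CN)
Exponent = 1.77 - 0.017*56.8 = 0.8044
delay = 10^0.8044 = 6.37 ms


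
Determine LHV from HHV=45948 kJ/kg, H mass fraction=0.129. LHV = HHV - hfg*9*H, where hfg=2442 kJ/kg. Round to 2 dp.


LHV = HHV - hfg * 9 * H
Water correction = 2442 * 9 * 0.129 = 2835.162 kJ/kg
LHV = 45948 - 2835.162 = 43112.84 kJ/kg


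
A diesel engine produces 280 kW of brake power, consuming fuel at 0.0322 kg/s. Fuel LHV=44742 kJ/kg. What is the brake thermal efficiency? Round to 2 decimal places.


eta_BTE = (BP / (mf * LHV)) * 100
Denominator = 0.0322 * 44742 = 1440.6924 kW
eta_BTE = (280 / 1440.6924) * 100 = 19.44%


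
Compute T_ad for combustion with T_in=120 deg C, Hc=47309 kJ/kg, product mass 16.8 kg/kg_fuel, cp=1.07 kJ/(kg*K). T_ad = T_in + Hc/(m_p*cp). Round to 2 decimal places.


T_ad = T_in + Hc / (m_p * cp)
Denominator = 16.8 * 1.07 = 17.9760
Temperature rise = 47309 / 17.9760 = 2631.79 K
T_ad = 120 + 2631.79 = 2751.79 deg C


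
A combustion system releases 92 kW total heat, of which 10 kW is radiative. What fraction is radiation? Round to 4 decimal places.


f_rad = Q_rad / Q_total
f_rad = 10 / 92 = 0.1087


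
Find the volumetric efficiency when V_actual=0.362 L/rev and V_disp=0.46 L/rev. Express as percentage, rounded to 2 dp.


eta_v = (V_actual / V_disp) * 100
Ratio = 0.362 / 0.46 = 0.7870
eta_v = 0.7870 * 100 = 78.70%


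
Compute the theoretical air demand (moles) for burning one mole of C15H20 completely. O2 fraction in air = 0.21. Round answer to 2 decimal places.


Balanced combustion: C15H20 + 20 O2 -> 15 CO2 + 10 H2O
O2 needed = C + H/4 = 15 + 20/4 = 20.00 moles
Air moles = O2 / 0.21 = 20.00 / 0.21 = 95.24 moles air


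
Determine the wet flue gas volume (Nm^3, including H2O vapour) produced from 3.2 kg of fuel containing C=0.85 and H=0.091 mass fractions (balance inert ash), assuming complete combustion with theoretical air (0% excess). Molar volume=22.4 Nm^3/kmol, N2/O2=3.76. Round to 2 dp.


Per kg fuel: CO2 = (C/12 kmol)*22.4 = (0.85/12)*22.4 = 1.58667 Nm^3
Per kg fuel: H2O = (H/2 kmol)*22.4 = (0.091/2)*22.4 = 1.01920 Nm^3
O2 needed per kg fuel = C/12 + H/4 = 0.85/12 + 0.091/4 = 0.09358333 kmol
Per kg fuel: N2 = O2*3.76*22.4 = 0.09358333*3.76*22.4 = 7.88196 Nm^3
Total per kg = 1.58667 + 1.01920 + 7.88196 = 10.48783 Nm^3
Total = 10.48783 * 3.2 = 33.56 Nm^3


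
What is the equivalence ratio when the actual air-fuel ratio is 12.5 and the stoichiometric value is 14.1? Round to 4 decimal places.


phi = AFR_stoich / AFR_actual
phi = 14.1 / 12.5 = 1.1280


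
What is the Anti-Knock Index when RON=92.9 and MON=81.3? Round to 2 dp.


AKI = (RON + MON) / 2
AKI = (92.9 + 81.3) / 2
AKI = 174.2 / 2 = 87.10


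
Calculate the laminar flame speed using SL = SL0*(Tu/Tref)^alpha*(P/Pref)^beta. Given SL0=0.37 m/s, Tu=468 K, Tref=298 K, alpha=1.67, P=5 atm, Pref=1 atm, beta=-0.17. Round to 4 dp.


SL = SL0 * (Tu/Tref)^alpha * (P/Pref)^beta
T ratio = 468/298 = 1.57046980
(T ratio)^alpha = 1.57046980^1.67 = 2.125051
(P/Pref)^beta = 5^(-0.17) = 0.760633
SL = 0.37 * 2.125051 * 0.760633 = 0.5981 m/s


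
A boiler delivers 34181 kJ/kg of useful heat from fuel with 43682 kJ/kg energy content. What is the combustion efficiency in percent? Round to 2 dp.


Efficiency = (Q_useful / Q_fuel) * 100
Efficiency = (34181 / 43682) * 100
Efficiency = 0.7825 * 100 = 78.25%


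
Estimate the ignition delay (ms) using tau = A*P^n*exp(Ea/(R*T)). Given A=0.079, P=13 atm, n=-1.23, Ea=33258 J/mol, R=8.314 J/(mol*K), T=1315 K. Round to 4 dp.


tau = A * P^n * exp(Ea/(R*T))
P^n = 13^(-1.23) = 0.04264319
Ea/(R*T) = 33258/(8.314*1315) = 3.042008
exp(Ea/(R*T)) = 20.947264
tau = 0.079 * 0.04264319 * 20.947264 = 0.0706 ms


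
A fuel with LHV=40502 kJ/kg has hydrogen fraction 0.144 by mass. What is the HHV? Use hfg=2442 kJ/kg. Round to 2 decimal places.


HHV = LHV + hfg * 9 * H
Water addition = 2442 * 9 * 0.144 = 3164.832 kJ/kg
HHV = 40502 + 3164.832 = 43666.83 kJ/kg


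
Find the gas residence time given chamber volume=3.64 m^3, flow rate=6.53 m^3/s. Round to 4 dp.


tau = V / Q_flow
tau = 3.64 / 6.53 = 0.5574 s


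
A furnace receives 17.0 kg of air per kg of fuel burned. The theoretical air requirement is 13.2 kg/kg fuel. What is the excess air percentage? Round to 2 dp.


Excess air = actual - stoichiometric = 17.0 - 13.2 = 3.80 kg/kg fuel
Excess air % = (excess / stoich) * 100 = (3.80 / 13.2) * 100 = 28.79%


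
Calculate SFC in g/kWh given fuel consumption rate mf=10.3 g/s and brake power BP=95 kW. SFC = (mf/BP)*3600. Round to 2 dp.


SFC = (mf / BP) * 3600
Rate = 10.3 / 95 = 0.108421 g/(s*kW)
SFC = 0.108421 * 3600 = 390.32 g/kWh


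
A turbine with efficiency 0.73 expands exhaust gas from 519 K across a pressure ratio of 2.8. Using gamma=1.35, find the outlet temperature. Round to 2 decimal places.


T_out = T_in * (1 - eta * (1 - PR^(-(gamma-1)/gamma)))
Exponent = -(1.35-1)/1.35 = -0.25925926
PR^exp = 2.8^(-0.25925926) = 0.76572026
Factor = 1 - 0.73*(1 - 0.76572026) = 0.82897579
T_out = 519 * 0.82897579 = 430.24 K


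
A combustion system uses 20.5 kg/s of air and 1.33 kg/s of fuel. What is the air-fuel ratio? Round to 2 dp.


AFR = m_air / m_fuel
AFR = 20.5 / 1.33 = 15.41


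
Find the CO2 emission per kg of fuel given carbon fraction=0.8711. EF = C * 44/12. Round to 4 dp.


EF = C_frac * (M_CO2 / M_C)
EF = 0.8711 * (44/12)
EF = 0.8711 * 3.666667 = 3.1940 kg_CO2/kg_fuel


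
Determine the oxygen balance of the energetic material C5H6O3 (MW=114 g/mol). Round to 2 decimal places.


OB = -1600 * (2C + H/2 - O) / MW
Inner = 2*5 + 6/2 - 3 = 10.00
OB = -1600 * 10.00 / 114 = -140.35%


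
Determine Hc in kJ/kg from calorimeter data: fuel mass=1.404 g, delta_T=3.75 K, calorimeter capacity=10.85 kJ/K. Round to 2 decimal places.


Hc = C_cal * delta_T / m_fuel
Q_released = 10.85 * 3.75 = 40.6875 kJ
m_fuel = 1.404 g = 1.404/1000 kg = 0.001404 kg
Hc = 40.6875 / 0.001404 = 28979.70 kJ/kg


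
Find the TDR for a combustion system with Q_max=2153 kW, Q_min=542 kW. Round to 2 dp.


TDR = Q_max / Q_min
TDR = 2153 / 542 = 3.97


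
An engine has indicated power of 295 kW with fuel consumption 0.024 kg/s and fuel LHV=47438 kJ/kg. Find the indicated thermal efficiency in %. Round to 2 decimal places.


eta_ith = (IP / (mf * LHV)) * 100
Denominator = 0.024 * 47438 = 1138.5120 kW
eta_ith = (295 / 1138.5120) * 100 = 25.91%


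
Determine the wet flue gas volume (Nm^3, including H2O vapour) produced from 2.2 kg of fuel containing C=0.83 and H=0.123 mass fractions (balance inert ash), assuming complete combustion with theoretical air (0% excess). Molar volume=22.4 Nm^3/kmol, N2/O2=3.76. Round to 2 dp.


Per kg fuel: CO2 = (C/12 kmol)*22.4 = (0.83/12)*22.4 = 1.54933 Nm^3
Per kg fuel: H2O = (H/2 kmol)*22.4 = (0.123/2)*22.4 = 1.37760 Nm^3
O2 needed per kg fuel = C/12 + H/4 = 0.83/12 + 0.123/4 = 0.09991667 kmol
Per kg fuel: N2 = O2*3.76*22.4 = 0.09991667*3.76*22.4 = 8.41538 Nm^3
Total per kg = 1.54933 + 1.37760 + 8.41538 = 11.34231 Nm^3
Total = 11.34231 * 2.2 = 24.95 Nm^3


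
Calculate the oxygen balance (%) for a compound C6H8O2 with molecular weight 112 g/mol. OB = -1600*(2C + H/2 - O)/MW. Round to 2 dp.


OB = -1600 * (2C + H/2 - O) / MW
Inner = 2*6 + 8/2 - 2 = 14.00
OB = -1600 * 14.00 / 112 = -200.00%


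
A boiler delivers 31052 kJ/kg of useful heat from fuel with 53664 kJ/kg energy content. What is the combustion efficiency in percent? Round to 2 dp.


Efficiency = (Q_useful / Q_fuel) * 100
Efficiency = (31052 / 53664) * 100
Efficiency = 0.5786 * 100 = 57.86%


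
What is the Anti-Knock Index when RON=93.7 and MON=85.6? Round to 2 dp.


AKI = (RON + MON) / 2
AKI = (93.7 + 85.6) / 2
AKI = 179.3 / 2 = 89.65


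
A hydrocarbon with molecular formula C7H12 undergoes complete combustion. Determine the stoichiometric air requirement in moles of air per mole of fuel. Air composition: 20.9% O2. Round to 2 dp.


Balanced combustion: C7H12 + 10 O2 -> 7 CO2 + 6 H2O
O2 needed = C + H/4 = 7 + 12/4 = 10.00 moles
Air moles = O2 / 0.209 = 10.00 / 0.209 = 47.85 moles air


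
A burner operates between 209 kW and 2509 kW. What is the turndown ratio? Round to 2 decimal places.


TDR = Q_max / Q_min
TDR = 2509 / 209 = 12.00


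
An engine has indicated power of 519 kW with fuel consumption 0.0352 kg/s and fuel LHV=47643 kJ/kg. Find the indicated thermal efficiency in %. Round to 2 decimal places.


eta_ith = (IP / (mf * LHV)) * 100
Denominator = 0.0352 * 47643 = 1677.0336 kW
eta_ith = (519 / 1677.0336) * 100 = 30.95%


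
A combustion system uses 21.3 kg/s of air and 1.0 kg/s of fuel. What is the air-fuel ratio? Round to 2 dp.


AFR = m_air / m_fuel
AFR = 21.3 / 1.0 = 21.30


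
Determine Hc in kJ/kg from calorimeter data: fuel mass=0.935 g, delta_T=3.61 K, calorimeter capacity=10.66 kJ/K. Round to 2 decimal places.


Hc = C_cal * delta_T / m_fuel
Q_released = 10.66 * 3.61 = 38.4826 kJ
m_fuel = 0.935 g = 0.935/1000 kg = 0.000935 kg
Hc = 38.4826 / 0.000935 = 41157.86 kJ/kg


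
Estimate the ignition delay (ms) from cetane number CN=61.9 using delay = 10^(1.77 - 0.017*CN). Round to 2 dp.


delay = 10^(1.77 - 0.017*CN)
Exponent = 1.77 - 0.017*61.9 = 0.7177
delay = 10^0.7177 = 5.22 ms
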